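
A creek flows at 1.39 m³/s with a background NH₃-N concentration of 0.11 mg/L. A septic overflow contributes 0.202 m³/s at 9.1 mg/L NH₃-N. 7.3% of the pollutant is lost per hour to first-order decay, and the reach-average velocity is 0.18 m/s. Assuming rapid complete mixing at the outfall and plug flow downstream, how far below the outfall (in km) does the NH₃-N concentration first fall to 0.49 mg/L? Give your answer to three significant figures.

After mixing, C = (1.390·0.1100 + 0.2020·9.100) / 1.592 = 1.991/1.592 = 1.251 mg/L.
7.3%/h lost → k = −ln(1 − 0.073) = 0.07580 h⁻¹.
Set 1.251·exp(−k·t) = 0.49 → t = ln(1.251/0.49)/k = 44500 s = 12.36 h.
Distance = v·t = 0.18·44500 = 8010 m = 8.010 km.

8.01 km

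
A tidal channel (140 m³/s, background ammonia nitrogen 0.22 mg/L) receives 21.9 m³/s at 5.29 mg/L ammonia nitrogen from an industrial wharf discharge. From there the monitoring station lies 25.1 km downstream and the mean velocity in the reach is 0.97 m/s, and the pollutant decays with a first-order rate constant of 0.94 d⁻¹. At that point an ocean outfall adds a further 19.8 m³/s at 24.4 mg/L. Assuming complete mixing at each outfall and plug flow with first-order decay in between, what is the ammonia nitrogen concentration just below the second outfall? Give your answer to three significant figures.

3.27 mg/L

Mixed concentration C = ΣQC/ΣQ = (140.0·0.2200 + 21.90·5.290) / 161.9 = 146.7/161.9 = 0.9058 mg/L; combined flow 161.9 m³/s.
Travel time t = 25.1·1000 / 0.97 = 25880 s = 7.188 h.
After decay, C = 0.9058 × e^(−kt) = 0.9058 × 0.7546 = 0.6836 mg/L.
Second outfall: C = (161.9·0.6836 + 19.80·24.40)/181.7 = 3.268 mg/L.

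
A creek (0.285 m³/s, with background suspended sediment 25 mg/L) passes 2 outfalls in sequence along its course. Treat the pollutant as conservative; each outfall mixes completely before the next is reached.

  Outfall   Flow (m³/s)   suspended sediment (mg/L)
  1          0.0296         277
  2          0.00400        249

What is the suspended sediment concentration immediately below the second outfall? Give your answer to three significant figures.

51.2 mg/L

Outfall 1: combined Q = 0.3146 m³/s; C = (0.2850·25.00 + 0.02960·277.0)/0.3146 = 48.71 mg/L.
Outfall 2: combined Q = 0.3186 m³/s; C = (0.3146·48.71 + 0.004000·249.0)/0.3186 = 51.22 mg/L.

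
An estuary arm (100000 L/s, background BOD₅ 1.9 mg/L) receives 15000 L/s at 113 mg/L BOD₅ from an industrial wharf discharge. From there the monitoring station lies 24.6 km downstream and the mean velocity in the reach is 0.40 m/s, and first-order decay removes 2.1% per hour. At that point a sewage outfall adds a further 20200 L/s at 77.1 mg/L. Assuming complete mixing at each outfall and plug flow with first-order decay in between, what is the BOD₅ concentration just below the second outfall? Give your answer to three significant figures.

Mass balance: C = (100000·1.900 + 15000·113.0) / 115000 = 1885000/115000 = 16.39 mg/L; combined flow 115000 L/s.
Travel time t = 24.6·1000 / 0.40 = 61500 s = 17.08 h.
2.1%/h lost → k = −ln(1 − 0.021) = 0.02122 h⁻¹.
After decay, C = 16.39 × e^(−kt) = 16.39 × 0.6959 = 11.41 mg/L.
At the second outfall, C = (115000·11.41 + 20200·77.10) / (115000 + 20200) = 21.22 mg/L.

21.2 mg/L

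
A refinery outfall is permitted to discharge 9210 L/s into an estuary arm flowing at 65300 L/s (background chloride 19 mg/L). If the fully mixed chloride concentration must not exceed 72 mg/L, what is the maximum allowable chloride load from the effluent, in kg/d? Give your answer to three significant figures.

356000 kg/d

Mass balance at the limit: 65300·19.00 + 9210·Cₑ = 74510·72 → Cₑ = 447.8 mg/L.
9210 L/s = 9.210 m³/s. Load = 9.210 m³/s × 447.8 g/m³ × 86 400 s/d = 356300 kg/d.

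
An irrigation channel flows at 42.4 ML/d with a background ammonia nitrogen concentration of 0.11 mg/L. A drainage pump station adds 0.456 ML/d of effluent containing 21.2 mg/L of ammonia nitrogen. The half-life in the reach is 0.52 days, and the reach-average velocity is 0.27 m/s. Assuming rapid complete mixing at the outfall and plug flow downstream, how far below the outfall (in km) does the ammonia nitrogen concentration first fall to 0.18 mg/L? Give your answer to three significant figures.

After mixing, C = (42.40·0.1100 + 0.4560·21.20) / 42.86 = 14.33/42.86 = 0.3344 mg/L.
Half-life 0.52 d → k = ln 2 / 0.52 = 1.333 d⁻¹.
Set 0.3344·exp(−k·t) = 0.18 → t = ln(0.3344/0.18)/k = 40150 s = 11.15 h.
Distance = v·t = 0.27·40150 = 10840 m = 10.84 km.

10.8 km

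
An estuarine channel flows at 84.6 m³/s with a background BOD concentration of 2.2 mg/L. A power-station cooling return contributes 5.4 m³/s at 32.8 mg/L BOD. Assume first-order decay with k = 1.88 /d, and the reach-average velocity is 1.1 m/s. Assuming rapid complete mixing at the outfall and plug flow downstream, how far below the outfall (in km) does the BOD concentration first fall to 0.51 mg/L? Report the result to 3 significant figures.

105 km

Mixed concentration C = ΣQC/ΣQ = (84.60·2.200 + 5.400·32.80) / 90.00 = 363.2/90.00 = 4.036 mg/L.
Set 4.036·exp(−k·t) = 0.51 → t = ln(4.036/0.51)/k = 95070 s = 26.41 h.
Distance = v·t = 1.1·95070 = 104600 m = 104.6 km.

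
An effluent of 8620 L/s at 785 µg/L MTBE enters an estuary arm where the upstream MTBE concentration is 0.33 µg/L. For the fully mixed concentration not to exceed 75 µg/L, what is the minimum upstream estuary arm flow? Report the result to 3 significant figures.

Set C_mix = 75: (Q·0.3300 + 8620·785.0) / (Q + 8620) = 75
→ Q = 8620·(785.0 − 75)/(75 − 0.3300) = 81960 L/s.

82000 L/s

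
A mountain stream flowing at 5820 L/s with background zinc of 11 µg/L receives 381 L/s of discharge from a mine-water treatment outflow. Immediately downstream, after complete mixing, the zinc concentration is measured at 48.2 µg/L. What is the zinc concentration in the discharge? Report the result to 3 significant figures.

616 µg/L

Mass balance: 5820·11.00 + 381.0·Cₑ = 6201·48.20
→ Cₑ = (6201·48.20 − 5820·11.00) / 381.0 = 616.5 µg/L.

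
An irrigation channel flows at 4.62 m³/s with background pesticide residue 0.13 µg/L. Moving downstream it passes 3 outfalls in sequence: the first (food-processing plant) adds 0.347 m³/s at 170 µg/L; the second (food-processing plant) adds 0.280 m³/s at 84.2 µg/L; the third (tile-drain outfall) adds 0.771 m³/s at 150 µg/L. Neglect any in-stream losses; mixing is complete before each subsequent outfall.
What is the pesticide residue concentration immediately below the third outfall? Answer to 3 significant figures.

Below outfall 1: Q → 4.967 m³/s, C = (4.620·0.1300 + 0.3470·170.0)/4.967 = 12.00 µg/L.
Below outfall 2: Q → 5.247 m³/s, C = (4.967·12.00 + 0.2800·84.20)/5.247 = 15.85 µg/L.
Below outfall 3: Q → 6.018 m³/s, C = (5.247·15.85 + 0.7710·150.0)/6.018 = 33.04 µg/L.

33.0 µg/L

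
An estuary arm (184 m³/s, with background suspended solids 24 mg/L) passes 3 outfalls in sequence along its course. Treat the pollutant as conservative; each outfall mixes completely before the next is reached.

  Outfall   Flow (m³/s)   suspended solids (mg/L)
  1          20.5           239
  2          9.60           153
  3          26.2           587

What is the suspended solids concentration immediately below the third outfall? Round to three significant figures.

109 mg/L

After outfall 1: Q = 184.0 + 20.50 = 204.5 m³/s; C = (184.0·24.00 + 20.50·239.0)/204.5 = 45.55 mg/L.
After outfall 2: Q = 204.5 + 9.600 = 214.1 m³/s; C = (204.5·45.55 + 9.600·153.0)/214.1 = 50.37 mg/L.
After outfall 3: Q = 214.1 + 26.20 = 240.3 m³/s; C = (214.1·50.37 + 26.20·587.0)/240.3 = 108.9 mg/L.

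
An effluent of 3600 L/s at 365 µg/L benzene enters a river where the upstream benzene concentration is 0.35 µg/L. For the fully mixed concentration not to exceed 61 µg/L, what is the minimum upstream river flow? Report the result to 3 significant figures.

18000 L/s

Set C_mix = 61: (Q·0.3500 + 3600·365.0) / (Q + 3600) = 61
→ Q = 3600·(365.0 − 61)/(61 − 0.3500) = 18040 L/s.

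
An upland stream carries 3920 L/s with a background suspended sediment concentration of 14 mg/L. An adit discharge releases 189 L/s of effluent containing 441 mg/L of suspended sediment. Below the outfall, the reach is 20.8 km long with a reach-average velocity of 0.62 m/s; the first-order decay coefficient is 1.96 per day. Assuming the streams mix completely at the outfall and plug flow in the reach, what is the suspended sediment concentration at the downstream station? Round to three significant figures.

15.7 mg/L

After mixing, C = (3920·14.00 + 189.0·441.0) / 4109 = 138200/4109 = 33.64 mg/L.
Travel time t = 20.8·1000 / 0.62 = 33550 s = 9.319 h.
Decay over the reach: 33.64·exp(−kt) = 33.64·0.4672 = 15.72 mg/L.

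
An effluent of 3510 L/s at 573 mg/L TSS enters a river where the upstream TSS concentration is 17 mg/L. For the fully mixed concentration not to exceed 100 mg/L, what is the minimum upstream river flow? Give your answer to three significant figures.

Set C_mix = 100: (Q·17.00 + 3510·573.0) / (Q + 3510) = 100
→ Q = 3510·(573.0 − 100)/(100 − 17.00) = 20000 L/s.

20000 L/s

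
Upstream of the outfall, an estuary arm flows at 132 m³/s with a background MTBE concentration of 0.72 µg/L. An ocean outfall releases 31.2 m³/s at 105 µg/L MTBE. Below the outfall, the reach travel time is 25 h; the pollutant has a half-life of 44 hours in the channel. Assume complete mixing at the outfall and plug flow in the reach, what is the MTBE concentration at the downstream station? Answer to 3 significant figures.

Conservation of mass: C = (132.0·0.7200 + 31.20·105.0) / 163.2 = 3371/163.2 = 20.66 µg/L.
Half-life 44 h → k = ln 2 / 44 = 0.01575 h⁻¹ = 0.3781 d⁻¹.
After decay, C = 20.66 × e^(−kt) = 20.66 × 0.6745 = 13.93 µg/L.

13.9 µg/L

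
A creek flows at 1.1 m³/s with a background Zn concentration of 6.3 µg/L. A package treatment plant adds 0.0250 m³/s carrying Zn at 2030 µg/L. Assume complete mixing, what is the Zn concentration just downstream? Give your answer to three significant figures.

Conservation of mass: C = (1.100·6.300 + 0.02500·2030) / 1.125 = 57.68/1.125 = 51.27 µg/L.

51.3 µg/L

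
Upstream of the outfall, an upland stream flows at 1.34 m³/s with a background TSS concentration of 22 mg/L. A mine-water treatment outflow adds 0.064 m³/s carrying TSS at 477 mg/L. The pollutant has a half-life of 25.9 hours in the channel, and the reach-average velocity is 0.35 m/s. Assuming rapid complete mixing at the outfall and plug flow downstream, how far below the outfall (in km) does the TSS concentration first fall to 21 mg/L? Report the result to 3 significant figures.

After mixing, C = (1.340·22.00 + 0.06400·477.0) / 1.404 = 60.01/1.404 = 42.74 mg/L.
Half-life 25.9 h → k = ln 2 / 25.9 = 0.02676 h⁻¹ = 0.6423 d⁻¹.
Set 42.74·exp(−k·t) = 21 → t = ln(42.74/21)/k = 95590 s = 26.55 h.
Distance = v·t = 0.35·95590 = 33460 m = 33.46 km.

33.5 km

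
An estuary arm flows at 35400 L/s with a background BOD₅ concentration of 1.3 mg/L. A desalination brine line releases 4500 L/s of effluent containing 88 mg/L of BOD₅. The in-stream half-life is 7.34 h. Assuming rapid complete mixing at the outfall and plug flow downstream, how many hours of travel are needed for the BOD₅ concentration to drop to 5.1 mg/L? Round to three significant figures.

Mixed concentration C = ΣQC/ΣQ = (35400·1.300 + 4500·88.00) / 39900 = 442000/39900 = 11.08 mg/L.
Half-life 7.34 h → k = ln 2 / 7.34 = 0.09443 h⁻¹ = 2.266 d⁻¹.
11.08·exp(−k·t) = 5.1 → t = ln(11.08/5.1)/k = 29570 s = 8.215 h.

8.21 h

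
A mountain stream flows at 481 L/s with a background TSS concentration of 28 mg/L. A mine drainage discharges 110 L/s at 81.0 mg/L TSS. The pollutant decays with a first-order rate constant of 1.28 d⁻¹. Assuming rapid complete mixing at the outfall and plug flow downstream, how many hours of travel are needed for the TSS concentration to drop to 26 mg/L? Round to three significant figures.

Flow-weighted average: C = (481.0·28.00 + 110.0·81.00) / 591.0 = 22380/591.0 = 37.86 mg/L.
37.86·exp(−k·t) = 26 → t = ln(37.86/26)/k = 25370 s = 7.049 h.

7.05 h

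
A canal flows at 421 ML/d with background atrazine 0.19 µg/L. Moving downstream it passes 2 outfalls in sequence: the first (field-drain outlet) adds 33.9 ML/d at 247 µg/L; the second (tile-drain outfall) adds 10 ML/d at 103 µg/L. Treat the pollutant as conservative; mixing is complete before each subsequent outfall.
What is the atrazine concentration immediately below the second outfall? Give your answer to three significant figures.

20.4 µg/L

After outfall 1: Q = 421.0 + 33.90 = 454.9 ML/d; C = (421.0·0.1900 + 33.90·247.0)/454.9 = 18.58 µg/L.
After outfall 2: Q = 454.9 + 10.00 = 464.9 ML/d; C = (454.9·18.58 + 10.00·103.0)/464.9 = 20.40 µg/L.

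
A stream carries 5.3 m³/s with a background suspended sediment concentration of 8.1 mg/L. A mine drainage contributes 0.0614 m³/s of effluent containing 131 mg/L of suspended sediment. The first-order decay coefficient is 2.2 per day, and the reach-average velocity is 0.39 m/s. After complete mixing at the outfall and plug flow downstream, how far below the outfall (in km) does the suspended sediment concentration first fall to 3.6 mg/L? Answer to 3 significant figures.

14.9 km

After mixing, C = (5.300·8.100 + 0.06140·131.0) / 5.361 = 50.97/5.361 = 9.507 mg/L.
Set 9.507·exp(−k·t) = 3.6 → t = ln(9.507/3.6)/k = 38140 s = 10.59 h.
Distance = v·t = 0.39·38140 = 14870 m = 14.87 km.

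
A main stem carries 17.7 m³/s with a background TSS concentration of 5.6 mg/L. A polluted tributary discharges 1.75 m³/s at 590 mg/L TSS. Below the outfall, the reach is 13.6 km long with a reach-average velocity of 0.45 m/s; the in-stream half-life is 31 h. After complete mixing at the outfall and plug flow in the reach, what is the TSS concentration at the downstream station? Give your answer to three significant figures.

48.2 mg/L

Mass balance: C = (17.70·5.600 + 1.750·590.0) / 19.45 = 1132/19.45 = 58.18 mg/L.
Travel time t = 13.6·1000 / 0.45 = 30220 s = 8.395 h.
Half-life 31 h → k = ln 2 / 31 = 0.02236 h⁻¹ = 0.5366 d⁻¹.
After decay, C = 58.18 × e^(−kt) = 58.18 × 0.8289 = 48.22 mg/L.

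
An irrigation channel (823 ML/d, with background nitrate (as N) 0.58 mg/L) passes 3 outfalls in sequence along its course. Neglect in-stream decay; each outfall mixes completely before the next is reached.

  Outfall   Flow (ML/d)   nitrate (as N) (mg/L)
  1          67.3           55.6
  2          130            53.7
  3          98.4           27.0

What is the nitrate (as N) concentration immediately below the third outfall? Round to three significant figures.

Outfall 1: combined Q = 890.3 ML/d; C = (823.0·0.5800 + 67.30·55.60)/890.3 = 4.739 mg/L.
Outfall 2: combined Q = 1020 ML/d; C = (890.3·4.739 + 130.0·53.70)/1020 = 10.98 mg/L.
Outfall 3: combined Q = 1119 ML/d; C = (1020·10.98 + 98.40·27.00)/1119 = 12.39 mg/L.

12.4 mg/L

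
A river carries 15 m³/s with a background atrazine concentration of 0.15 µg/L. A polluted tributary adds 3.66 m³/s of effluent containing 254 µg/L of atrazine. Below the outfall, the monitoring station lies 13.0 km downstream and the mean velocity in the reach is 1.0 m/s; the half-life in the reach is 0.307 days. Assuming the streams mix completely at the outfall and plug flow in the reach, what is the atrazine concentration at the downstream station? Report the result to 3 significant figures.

35.6 µg/L

Flow-weighted average: C = (15.00·0.1500 + 3.660·254.0) / 18.66 = 931.9/18.66 = 49.94 µg/L.
Travel time t = 13.0·1000 / 1.0 = 13000 s = 3.611 h.
Half-life 0.307 d → k = ln 2 / 0.307 = 2.258 d⁻¹.
First-order decay: C = 49.94·exp(−k·t) = 49.94·0.7120 = 35.56 µg/L.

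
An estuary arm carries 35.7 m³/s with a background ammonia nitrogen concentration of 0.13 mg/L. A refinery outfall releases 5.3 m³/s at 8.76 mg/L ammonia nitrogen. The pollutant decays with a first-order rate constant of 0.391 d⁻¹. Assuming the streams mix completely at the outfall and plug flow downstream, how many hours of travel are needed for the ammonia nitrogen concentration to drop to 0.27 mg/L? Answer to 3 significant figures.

Mixed concentration C = ΣQC/ΣQ = (35.70·0.1300 + 5.300·8.760) / 41.00 = 51.07/41.00 = 1.246 mg/L.
1.246·exp(−k·t) = 0.27 → t = ln(1.246/0.27)/k = 337900 s = 93.85 h.

93.8 h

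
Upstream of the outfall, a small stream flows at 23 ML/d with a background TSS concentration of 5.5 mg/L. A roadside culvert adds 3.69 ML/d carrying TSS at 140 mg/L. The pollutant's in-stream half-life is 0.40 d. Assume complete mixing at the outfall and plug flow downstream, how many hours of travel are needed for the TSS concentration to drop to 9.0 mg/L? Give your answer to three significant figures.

After mixing, C = (23.00·5.500 + 3.690·140.0) / 26.69 = 643.1/26.69 = 24.10 mg/L.
Half-life 0.40 d → k = ln 2 / 0.40 = 1.733 d⁻¹.
24.10·exp(−k·t) = 9.0 → t = ln(24.10/9.0)/k = 49100 s = 13.64 h.

13.6 h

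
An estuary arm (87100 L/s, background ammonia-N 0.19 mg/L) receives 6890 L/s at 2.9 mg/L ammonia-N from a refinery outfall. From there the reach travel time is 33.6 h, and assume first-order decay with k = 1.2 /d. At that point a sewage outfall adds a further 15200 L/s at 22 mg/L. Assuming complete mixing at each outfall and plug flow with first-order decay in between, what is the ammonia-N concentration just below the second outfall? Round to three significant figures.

Conservation of mass: C = (87100·0.1900 + 6890·2.900) / 93990 = 36530/93990 = 0.3887 mg/L; combined flow 93990 L/s.
First-order decay: C = 0.3887·exp(−k·t) = 0.3887·0.1864 = 0.07244 mg/L.
At the second outfall, C = (93990·0.07244 + 15200·22.00) / (93990 + 15200) = 3.125 mg/L.

3.12 mg/L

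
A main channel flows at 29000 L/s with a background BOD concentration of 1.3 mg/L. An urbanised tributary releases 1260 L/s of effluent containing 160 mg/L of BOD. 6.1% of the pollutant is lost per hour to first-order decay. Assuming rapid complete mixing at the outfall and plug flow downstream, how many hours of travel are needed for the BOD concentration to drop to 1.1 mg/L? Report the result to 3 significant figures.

Mass balance: C = (29000·1.300 + 1260·160.0) / 30260 = 239300/30260 = 7.908 mg/L.
6.1%/h lost → k = −ln(1 − 0.061) = 0.06294 h⁻¹.
7.908·exp(−k·t) = 1.1 → t = ln(7.908/1.1)/k = 112800 s = 31.34 h.

31.3 h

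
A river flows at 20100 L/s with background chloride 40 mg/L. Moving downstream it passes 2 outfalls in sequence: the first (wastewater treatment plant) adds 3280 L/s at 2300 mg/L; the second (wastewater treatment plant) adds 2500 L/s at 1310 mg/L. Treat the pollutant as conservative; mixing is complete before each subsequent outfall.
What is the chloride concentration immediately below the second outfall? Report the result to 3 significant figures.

449 mg/L

Below outfall 1: Q → 23380 L/s, C = (20100·40.00 + 3280·2300)/23380 = 357.1 mg/L.
Below outfall 2: Q → 25880 L/s, C = (23380·357.1 + 2500·1310)/25880 = 449.1 mg/L.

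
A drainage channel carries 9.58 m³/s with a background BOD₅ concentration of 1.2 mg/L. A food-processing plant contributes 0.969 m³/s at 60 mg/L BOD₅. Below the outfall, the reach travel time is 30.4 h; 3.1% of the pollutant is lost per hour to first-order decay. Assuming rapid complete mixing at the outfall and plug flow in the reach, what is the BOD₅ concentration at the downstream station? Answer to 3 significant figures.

2.53 mg/L

After mixing, C = (9.580·1.200 + 0.9690·60.00) / 10.55 = 69.64/10.55 = 6.601 mg/L.
3.1%/h lost → k = −ln(1 − 0.031) = 0.03149 h⁻¹.
First-order decay: C = 6.601·exp(−k·t) = 6.601·0.3839 = 2.534 mg/L.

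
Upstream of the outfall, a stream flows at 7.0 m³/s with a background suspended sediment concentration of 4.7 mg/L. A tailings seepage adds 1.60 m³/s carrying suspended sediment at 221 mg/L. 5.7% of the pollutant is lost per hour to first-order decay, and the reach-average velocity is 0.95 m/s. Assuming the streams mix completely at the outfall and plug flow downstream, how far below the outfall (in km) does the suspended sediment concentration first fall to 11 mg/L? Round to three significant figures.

82.0 km

Flow-weighted average: C = (7.000·4.700 + 1.600·221.0) / 8.600 = 386.5/8.600 = 44.94 mg/L.
5.7%/h lost → k = −ln(1 − 0.057) = 0.05869 h⁻¹.
Set 44.94·exp(−k·t) = 11 → t = ln(44.94/11)/k = 86330 s = 23.98 h.
Distance = v·t = 0.95·86330 = 82020 m = 82.02 km.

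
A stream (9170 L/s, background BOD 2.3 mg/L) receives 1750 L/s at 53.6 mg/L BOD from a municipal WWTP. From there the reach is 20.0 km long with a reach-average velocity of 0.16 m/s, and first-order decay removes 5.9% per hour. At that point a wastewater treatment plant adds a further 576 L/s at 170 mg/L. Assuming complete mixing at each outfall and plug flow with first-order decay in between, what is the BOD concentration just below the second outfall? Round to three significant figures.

After mixing, C = (9170·2.300 + 1750·53.60) / 10920 = 114900/10920 = 10.52 mg/L; combined flow 10920 L/s.
Travel time t = 20.0·1000 / 0.16 = 125000 s = 34.72 h.
5.9%/h lost → k = −ln(1 − 0.059) = 0.06081 h⁻¹.
First-order decay: C = 10.52·exp(−k·t) = 10.52·0.1211 = 1.274 mg/L.
Second outfall: C = (10920·1.274 + 576.0·170.0)/11500 = 9.728 mg/L.

9.73 mg/L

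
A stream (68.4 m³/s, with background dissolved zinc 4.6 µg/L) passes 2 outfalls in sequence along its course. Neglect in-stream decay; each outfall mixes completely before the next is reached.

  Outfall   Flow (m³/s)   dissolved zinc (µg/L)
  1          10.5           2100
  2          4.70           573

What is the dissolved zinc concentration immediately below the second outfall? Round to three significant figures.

Below outfall 1: Q → 78.90 m³/s, C = (68.40·4.600 + 10.50·2100)/78.90 = 283.5 µg/L.
Below outfall 2: Q → 83.60 m³/s, C = (78.90·283.5 + 4.700·573.0)/83.60 = 299.7 µg/L.

300 µg/L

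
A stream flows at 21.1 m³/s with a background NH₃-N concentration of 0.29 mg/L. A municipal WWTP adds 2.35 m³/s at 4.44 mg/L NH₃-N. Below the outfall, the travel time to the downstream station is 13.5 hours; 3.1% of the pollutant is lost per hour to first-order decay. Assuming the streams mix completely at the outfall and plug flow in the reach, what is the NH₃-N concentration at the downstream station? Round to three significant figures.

0.461 mg/L

Mixed concentration C = ΣQC/ΣQ = (21.10·0.2900 + 2.350·4.440) / 23.45 = 16.55/23.45 = 0.7059 mg/L.
3.1%/h lost → k = −ln(1 − 0.031) = 0.03149 h⁻¹.
Applying C = C₀e^(−kt): 0.7059 × 0.6537 = 0.4614 mg/L.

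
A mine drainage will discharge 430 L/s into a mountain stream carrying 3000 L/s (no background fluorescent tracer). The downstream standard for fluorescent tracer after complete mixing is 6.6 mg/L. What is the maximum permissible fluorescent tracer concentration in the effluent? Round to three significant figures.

52.6 mg/L

At the limit, (Qr·Cr + Qe·Cₑ)/(Qr + Qe) = 6.6:
Cₑ = (3430·6.6 − 3000·0) / 430.0 = 52.65 mg/L.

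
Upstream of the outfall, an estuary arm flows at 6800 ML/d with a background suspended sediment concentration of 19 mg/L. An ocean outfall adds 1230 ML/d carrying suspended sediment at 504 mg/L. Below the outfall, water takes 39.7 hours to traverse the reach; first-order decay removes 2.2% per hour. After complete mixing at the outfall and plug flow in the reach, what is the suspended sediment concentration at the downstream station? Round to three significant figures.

Mixed concentration C = ΣQC/ΣQ = (6800·19.00 + 1230·504.0) / 8030 = 749100/8030 = 93.29 mg/L.
2.2%/h lost → k = −ln(1 − 0.022) = 0.02225 h⁻¹.
First-order decay: C = 93.29·exp(−k·t) = 93.29·0.4135 = 38.57 mg/L.

38.6 mg/L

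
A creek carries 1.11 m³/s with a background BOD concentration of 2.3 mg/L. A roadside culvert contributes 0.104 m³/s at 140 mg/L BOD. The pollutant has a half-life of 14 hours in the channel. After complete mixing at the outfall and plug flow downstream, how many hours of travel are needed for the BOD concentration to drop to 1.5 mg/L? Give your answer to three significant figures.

Mixed concentration C = ΣQC/ΣQ = (1.110·2.300 + 0.1040·140.0) / 1.214 = 17.11/1.214 = 14.10 mg/L.
Half-life 14 h → k = ln 2 / 14 = 0.04951 h⁻¹ = 1.188 d⁻¹.
14.10·exp(−k·t) = 1.5 → t = ln(14.10/1.5)/k = 162900 s = 45.25 h.

45.3 h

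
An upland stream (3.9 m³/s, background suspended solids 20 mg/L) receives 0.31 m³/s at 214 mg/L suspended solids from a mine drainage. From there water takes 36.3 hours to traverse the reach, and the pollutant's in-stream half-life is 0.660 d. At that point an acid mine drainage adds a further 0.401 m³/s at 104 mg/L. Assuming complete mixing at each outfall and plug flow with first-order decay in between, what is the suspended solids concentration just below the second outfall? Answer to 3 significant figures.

Mass balance: C = (3.900·20.00 + 0.3100·214.0) / 4.210 = 144.3/4.210 = 34.29 mg/L; combined flow 4.210 m³/s.
Half-life 0.660 d → k = ln 2 / 0.660 = 1.050 d⁻¹.
Applying C = C₀e^(−kt): 34.29 × 0.2042 = 7.002 mg/L.
Second outfall: C = (4.210·7.002 + 0.4010·104.0)/4.611 = 15.44 mg/L.

15.4 mg/L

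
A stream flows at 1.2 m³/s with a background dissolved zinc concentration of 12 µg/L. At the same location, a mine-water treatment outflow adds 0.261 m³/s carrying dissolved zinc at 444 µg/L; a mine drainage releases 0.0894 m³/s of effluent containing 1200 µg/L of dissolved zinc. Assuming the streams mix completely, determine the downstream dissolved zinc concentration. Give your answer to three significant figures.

Mixed concentration C = ΣQC/ΣQ = (1.200·12.00 + 0.2610·444.0 + 0.08940·1200) / 1.550 = 237.6/1.550 = 153.2 µg/L.

153 µg/L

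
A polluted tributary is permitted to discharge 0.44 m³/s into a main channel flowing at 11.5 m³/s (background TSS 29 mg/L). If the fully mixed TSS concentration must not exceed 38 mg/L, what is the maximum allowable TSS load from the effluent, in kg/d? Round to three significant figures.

Mass balance at the limit: 11.50·29.00 + 0.4400·Cₑ = 11.94·38 → Cₑ = 273.2 mg/L.
Load = 0.4400 m³/s × 273.2 g/m³ × 86 400 s/d = 10390 kg/d.

10400 kg/d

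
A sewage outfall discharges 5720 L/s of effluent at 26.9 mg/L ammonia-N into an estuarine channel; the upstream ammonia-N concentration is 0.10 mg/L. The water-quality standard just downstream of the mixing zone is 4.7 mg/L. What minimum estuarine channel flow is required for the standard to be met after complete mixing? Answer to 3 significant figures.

27600 L/s

Set C_mix = 4.7: (Q·0.1000 + 5720·26.90) / (Q + 5720) = 4.7
→ Q = 5720·(26.90 − 4.7)/(4.7 − 0.1000) = 27610 L/s.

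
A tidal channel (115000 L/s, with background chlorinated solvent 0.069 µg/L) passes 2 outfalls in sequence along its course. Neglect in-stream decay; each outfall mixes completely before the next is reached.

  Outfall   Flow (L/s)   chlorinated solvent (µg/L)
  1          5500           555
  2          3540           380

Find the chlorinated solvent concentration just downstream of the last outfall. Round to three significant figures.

35.5 µg/L

Outfall 1: combined Q = 120500 L/s; C = (115000·0.06900 + 5500·555.0)/120500 = 25.40 µg/L.
Outfall 2: combined Q = 124000 L/s; C = (120500·25.40 + 3540·380.0)/124000 = 35.52 µg/L.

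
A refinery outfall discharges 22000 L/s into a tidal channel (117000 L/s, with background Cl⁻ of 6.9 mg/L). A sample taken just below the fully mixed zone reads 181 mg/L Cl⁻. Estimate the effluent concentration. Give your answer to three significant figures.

Mass balance: 117000·6.900 + 22000·Cₑ = 139000·181.0
→ Cₑ = (139000·181.0 − 117000·6.900) / 22000 = 1107 mg/L.

1110 mg/L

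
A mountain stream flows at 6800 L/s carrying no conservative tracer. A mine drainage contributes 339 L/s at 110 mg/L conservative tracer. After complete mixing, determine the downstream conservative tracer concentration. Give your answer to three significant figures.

5.22 mg/L

Mixed concentration C = ΣQC/ΣQ = (6800·0 + 339.0·110.0) / 7139 = 37290/7139 = 5.223 mg/L.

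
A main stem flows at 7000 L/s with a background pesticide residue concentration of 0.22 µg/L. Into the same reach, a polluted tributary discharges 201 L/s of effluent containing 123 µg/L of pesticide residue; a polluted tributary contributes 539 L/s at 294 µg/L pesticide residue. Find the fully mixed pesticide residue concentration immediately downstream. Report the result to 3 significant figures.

23.9 µg/L

Mass balance: C = (7000·0.2200 + 201.0·123.0 + 539.0·294.0) / 7740 = 184700/7740 = 23.87 µg/L.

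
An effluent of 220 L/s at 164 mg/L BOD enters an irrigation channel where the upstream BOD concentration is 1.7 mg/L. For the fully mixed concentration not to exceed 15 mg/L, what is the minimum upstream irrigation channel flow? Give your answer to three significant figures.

2460 L/s

Set C_mix = 15: (Q·1.700 + 220.0·164.0) / (Q + 220.0) = 15
→ Q = 220.0·(164.0 − 15)/(15 − 1.700) = 2465 L/s.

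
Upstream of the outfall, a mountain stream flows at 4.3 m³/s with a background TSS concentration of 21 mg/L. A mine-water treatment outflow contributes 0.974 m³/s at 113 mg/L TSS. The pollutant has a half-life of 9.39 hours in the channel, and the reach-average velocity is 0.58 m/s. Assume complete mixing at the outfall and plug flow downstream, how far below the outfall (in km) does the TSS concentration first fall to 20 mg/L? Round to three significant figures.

Mixed concentration C = ΣQC/ΣQ = (4.300·21.00 + 0.9740·113.0) / 5.274 = 200.4/5.274 = 37.99 mg/L.
Half-life 9.39 h → k = ln 2 / 9.39 = 0.07382 h⁻¹ = 1.772 d⁻¹.
Set 37.99·exp(−k·t) = 20 → t = ln(37.99/20)/k = 31290 s = 8.692 h.
Distance = v·t = 0.58·31290 = 18150 m = 18.15 km.

18.1 km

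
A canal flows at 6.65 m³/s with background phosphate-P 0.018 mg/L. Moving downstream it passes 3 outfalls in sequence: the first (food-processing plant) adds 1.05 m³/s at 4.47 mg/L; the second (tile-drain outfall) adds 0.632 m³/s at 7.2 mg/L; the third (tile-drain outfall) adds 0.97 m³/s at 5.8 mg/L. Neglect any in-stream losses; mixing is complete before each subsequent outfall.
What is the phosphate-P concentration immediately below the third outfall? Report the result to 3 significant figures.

1.61 mg/L

Below outfall 1: Q → 7.700 m³/s, C = (6.650·0.01800 + 1.050·4.470)/7.700 = 0.6251 mg/L.
Below outfall 2: Q → 8.332 m³/s, C = (7.700·0.6251 + 0.6320·7.200)/8.332 = 1.124 mg/L.
Below outfall 3: Q → 9.302 m³/s, C = (8.332·1.124 + 0.9700·5.800)/9.302 = 1.611 mg/L.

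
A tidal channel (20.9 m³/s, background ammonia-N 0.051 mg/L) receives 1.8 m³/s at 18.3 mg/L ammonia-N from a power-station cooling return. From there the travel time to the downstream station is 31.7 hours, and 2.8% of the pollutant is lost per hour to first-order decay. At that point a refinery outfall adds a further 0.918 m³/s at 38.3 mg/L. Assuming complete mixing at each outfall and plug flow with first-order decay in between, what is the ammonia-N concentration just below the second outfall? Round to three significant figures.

Mixed concentration C = ΣQC/ΣQ = (20.90·0.05100 + 1.800·18.30) / 22.70 = 34.01/22.70 = 1.498 mg/L; combined flow 22.70 m³/s.
2.8%/h lost → k = −ln(1 − 0.028) = 0.02840 h⁻¹.
First-order decay: C = 1.498·exp(−k·t) = 1.498·0.4065 = 0.6089 mg/L.
Second outfall: C = (22.70·0.6089 + 0.9180·38.30)/23.62 = 2.074 mg/L.

2.07 mg/L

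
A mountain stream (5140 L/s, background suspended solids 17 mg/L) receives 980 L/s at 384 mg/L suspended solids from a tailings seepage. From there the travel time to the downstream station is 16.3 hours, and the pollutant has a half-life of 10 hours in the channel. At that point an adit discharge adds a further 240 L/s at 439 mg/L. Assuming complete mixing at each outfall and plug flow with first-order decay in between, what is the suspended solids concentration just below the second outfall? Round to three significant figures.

Mass balance: C = (5140·17.00 + 980.0·384.0) / 6120 = 463700/6120 = 75.77 mg/L; combined flow 6120 L/s.
Half-life 10 h → k = ln 2 / 10 = 0.06931 h⁻¹ = 1.664 d⁻¹.
After decay, C = 75.77 × e^(−kt) = 75.77 × 0.3231 = 24.48 mg/L.
At the second outfall, C = (6120·24.48 + 240.0·439.0) / (6120 + 240.0) = 40.12 mg/L.

40.1 mg/L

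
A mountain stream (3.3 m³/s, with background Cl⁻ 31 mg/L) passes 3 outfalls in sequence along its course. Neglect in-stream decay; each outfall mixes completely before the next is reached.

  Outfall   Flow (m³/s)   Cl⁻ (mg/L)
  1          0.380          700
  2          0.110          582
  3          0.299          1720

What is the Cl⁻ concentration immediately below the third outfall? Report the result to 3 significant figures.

231 mg/L

After outfall 1: Q = 3.300 + 0.3800 = 3.680 m³/s; C = (3.300·31.00 + 0.3800·700.0)/3.680 = 100.1 mg/L.
After outfall 2: Q = 3.680 + 0.1100 = 3.790 m³/s; C = (3.680·100.1 + 0.1100·582.0)/3.790 = 114.1 mg/L.
After outfall 3: Q = 3.790 + 0.2990 = 4.089 m³/s; C = (3.790·114.1 + 0.2990·1720)/4.089 = 231.5 mg/L.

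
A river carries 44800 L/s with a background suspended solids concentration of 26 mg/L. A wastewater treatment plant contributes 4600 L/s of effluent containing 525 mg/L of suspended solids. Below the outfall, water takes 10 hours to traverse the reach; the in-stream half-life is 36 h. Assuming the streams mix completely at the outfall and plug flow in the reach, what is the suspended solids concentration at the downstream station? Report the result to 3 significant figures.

59.8 mg/L

Flow-weighted average: C = (44800·26.00 + 4600·525.0) / 49400 = 3580000/49400 = 72.47 mg/L.
Half-life 36 h → k = ln 2 / 36 = 0.01925 h⁻¹ = 0.4621 d⁻¹.
Decay over the reach: 72.47·exp(−kt) = 72.47·0.8249 = 59.77 mg/L.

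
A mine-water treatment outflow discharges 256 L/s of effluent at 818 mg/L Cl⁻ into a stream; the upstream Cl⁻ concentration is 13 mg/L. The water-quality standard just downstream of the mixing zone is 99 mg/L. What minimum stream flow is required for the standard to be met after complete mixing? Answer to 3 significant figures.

2140 L/s

Set C_mix = 99: (Q·13.00 + 256.0·818.0) / (Q + 256.0) = 99
→ Q = 256.0·(818.0 − 99)/(99 − 13.00) = 2140 L/s.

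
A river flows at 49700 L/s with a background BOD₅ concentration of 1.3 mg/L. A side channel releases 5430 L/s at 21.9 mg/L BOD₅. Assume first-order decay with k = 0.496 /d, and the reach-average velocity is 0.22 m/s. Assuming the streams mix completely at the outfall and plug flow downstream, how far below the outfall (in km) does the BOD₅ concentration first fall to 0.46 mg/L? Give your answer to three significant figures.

Mass balance: C = (49700·1.300 + 5430·21.90) / 55130 = 183500/55130 = 3.329 mg/L.
Set 3.329·exp(−k·t) = 0.46 → t = ln(3.329/0.46)/k = 344800 s = 95.77 h.
Distance = v·t = 0.22·344800 = 75850 m = 75.85 km.

75.8 km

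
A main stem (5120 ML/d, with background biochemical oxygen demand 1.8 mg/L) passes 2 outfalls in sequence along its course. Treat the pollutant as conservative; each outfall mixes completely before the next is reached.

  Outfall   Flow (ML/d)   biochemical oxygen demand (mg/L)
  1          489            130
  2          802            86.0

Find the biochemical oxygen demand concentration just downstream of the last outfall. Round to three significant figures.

After outfall 1: Q = 5120 + 489.0 = 5609 ML/d; C = (5120·1.800 + 489.0·130.0)/5609 = 12.98 mg/L.
After outfall 2: Q = 5609 + 802.0 = 6411 ML/d; C = (5609·12.98 + 802.0·86.00)/6411 = 22.11 mg/L.

22.1 mg/L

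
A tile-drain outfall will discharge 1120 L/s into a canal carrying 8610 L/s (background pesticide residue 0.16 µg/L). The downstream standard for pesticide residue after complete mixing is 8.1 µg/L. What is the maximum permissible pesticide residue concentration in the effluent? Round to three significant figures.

69.1 µg/L

At the limit, (Qr·Cr + Qe·Cₑ)/(Qr + Qe) = 8.1:
Cₑ = (9730·8.1 − 8610·0.1600) / 1120 = 69.14 µg/L.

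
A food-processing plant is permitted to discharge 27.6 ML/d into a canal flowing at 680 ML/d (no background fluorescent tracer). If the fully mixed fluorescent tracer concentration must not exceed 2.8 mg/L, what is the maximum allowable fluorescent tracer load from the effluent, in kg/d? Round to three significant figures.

1980 kg/d

Mass balance at the limit: 680.0·0 + 27.60·Cₑ = 707.6·2.8 → Cₑ = 71.79 mg/L.
27.60 ML/d = 0.3194 m³/s. Load = 0.3194 m³/s × 71.79 g/m³ × 86 400 s/d = 1981 kg/d.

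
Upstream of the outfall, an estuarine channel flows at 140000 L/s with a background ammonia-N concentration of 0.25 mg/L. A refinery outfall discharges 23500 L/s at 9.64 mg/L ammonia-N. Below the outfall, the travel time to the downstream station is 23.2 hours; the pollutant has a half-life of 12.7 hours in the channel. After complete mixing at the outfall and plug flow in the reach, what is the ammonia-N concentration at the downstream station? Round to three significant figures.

0.451 mg/L

Flow-weighted average: C = (140000·0.2500 + 23500·9.640) / 163500 = 261500/163500 = 1.600 mg/L.
Half-life 12.7 h → k = ln 2 / 12.7 = 0.05458 h⁻¹ = 1.310 d⁻¹.
After decay, C = 1.600 × e^(−kt) = 1.600 × 0.2819 = 0.4509 mg/L.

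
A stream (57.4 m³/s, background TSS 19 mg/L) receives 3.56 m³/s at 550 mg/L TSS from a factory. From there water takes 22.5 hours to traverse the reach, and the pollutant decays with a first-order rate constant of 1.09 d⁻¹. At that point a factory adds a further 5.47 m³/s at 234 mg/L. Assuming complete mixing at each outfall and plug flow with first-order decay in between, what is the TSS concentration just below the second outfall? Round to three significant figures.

35.8 mg/L

Mixed concentration C = ΣQC/ΣQ = (57.40·19.00 + 3.560·550.0) / 60.96 = 3049/60.96 = 50.01 mg/L; combined flow 60.96 m³/s.
Decay over the reach: 50.01·exp(−kt) = 50.01·0.3599 = 18.00 mg/L.
Second outfall: C = (60.96·18.00 + 5.470·234.0)/66.43 = 35.79 mg/L.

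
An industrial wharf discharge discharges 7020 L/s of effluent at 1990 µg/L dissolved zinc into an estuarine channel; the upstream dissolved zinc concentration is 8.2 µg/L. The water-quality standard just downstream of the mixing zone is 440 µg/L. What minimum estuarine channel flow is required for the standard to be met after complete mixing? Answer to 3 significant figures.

25200 L/s

Set C_mix = 440: (Q·8.200 + 7020·1990) / (Q + 7020) = 440
→ Q = 7020·(1990 − 440)/(440 − 8.200) = 25200 L/s.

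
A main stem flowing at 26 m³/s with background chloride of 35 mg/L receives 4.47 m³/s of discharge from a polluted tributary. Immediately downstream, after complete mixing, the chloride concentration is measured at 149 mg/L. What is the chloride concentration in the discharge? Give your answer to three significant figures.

Mass balance: 26.00·35.00 + 4.470·Cₑ = 30.47·149.0
→ Cₑ = (30.47·149.0 − 26.00·35.00) / 4.470 = 812.1 mg/L.

812 mg/L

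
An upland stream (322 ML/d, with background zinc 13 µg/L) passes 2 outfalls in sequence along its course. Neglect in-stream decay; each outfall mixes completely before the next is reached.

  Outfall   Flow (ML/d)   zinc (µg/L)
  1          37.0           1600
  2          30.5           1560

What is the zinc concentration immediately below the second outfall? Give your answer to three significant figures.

Below outfall 1: Q → 359.0 ML/d, C = (322.0·13.00 + 37.00·1600)/359.0 = 176.6 µg/L.
Below outfall 2: Q → 389.5 ML/d, C = (359.0·176.6 + 30.50·1560)/389.5 = 284.9 µg/L.

285 µg/L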